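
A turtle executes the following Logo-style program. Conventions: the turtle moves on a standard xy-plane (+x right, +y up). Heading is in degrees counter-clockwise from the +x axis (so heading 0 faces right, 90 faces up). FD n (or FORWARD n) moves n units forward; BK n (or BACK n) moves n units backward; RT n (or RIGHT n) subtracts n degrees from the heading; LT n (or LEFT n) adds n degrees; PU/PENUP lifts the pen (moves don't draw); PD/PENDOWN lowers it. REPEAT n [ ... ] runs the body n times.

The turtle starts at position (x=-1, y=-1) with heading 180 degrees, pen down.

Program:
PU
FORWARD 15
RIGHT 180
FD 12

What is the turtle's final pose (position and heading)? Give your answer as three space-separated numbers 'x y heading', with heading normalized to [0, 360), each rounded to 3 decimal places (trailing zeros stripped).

Answer: -4 -1 0

Derivation:
Executing turtle program step by step:
Start: pos=(-1,-1), heading=180, pen down
PU: pen up
FD 15: (-1,-1) -> (-16,-1) [heading=180, move]
RT 180: heading 180 -> 0
FD 12: (-16,-1) -> (-4,-1) [heading=0, move]
Final: pos=(-4,-1), heading=0, 0 segment(s) drawn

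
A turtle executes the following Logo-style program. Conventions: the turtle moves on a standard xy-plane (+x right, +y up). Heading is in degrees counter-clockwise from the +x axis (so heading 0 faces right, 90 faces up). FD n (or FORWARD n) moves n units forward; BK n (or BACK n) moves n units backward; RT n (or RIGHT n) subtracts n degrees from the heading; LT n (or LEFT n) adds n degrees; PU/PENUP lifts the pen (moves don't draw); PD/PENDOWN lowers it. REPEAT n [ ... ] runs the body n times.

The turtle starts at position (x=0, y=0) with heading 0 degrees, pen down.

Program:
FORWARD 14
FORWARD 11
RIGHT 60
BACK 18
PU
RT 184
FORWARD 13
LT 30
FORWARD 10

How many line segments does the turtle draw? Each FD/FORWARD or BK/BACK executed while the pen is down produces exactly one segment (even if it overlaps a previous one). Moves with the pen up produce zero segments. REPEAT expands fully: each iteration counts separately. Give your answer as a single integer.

Executing turtle program step by step:
Start: pos=(0,0), heading=0, pen down
FD 14: (0,0) -> (14,0) [heading=0, draw]
FD 11: (14,0) -> (25,0) [heading=0, draw]
RT 60: heading 0 -> 300
BK 18: (25,0) -> (16,15.588) [heading=300, draw]
PU: pen up
RT 184: heading 300 -> 116
FD 13: (16,15.588) -> (10.301,27.273) [heading=116, move]
LT 30: heading 116 -> 146
FD 10: (10.301,27.273) -> (2.011,32.865) [heading=146, move]
Final: pos=(2.011,32.865), heading=146, 3 segment(s) drawn
Segments drawn: 3

Answer: 3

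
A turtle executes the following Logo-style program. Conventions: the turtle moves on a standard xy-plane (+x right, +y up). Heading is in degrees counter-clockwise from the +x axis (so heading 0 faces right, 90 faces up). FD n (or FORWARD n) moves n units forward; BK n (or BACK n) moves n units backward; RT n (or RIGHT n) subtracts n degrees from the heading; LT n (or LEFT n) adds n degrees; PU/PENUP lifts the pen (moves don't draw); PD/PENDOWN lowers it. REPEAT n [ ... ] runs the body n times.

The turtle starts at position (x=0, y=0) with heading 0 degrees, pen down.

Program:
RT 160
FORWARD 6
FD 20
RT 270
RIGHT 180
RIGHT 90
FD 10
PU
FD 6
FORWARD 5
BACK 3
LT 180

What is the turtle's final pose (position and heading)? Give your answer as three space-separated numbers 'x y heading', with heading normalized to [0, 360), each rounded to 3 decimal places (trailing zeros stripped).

Answer: -7.518 -2.736 200

Derivation:
Executing turtle program step by step:
Start: pos=(0,0), heading=0, pen down
RT 160: heading 0 -> 200
FD 6: (0,0) -> (-5.638,-2.052) [heading=200, draw]
FD 20: (-5.638,-2.052) -> (-24.432,-8.893) [heading=200, draw]
RT 270: heading 200 -> 290
RT 180: heading 290 -> 110
RT 90: heading 110 -> 20
FD 10: (-24.432,-8.893) -> (-15.035,-5.472) [heading=20, draw]
PU: pen up
FD 6: (-15.035,-5.472) -> (-9.397,-3.42) [heading=20, move]
FD 5: (-9.397,-3.42) -> (-4.698,-1.71) [heading=20, move]
BK 3: (-4.698,-1.71) -> (-7.518,-2.736) [heading=20, move]
LT 180: heading 20 -> 200
Final: pos=(-7.518,-2.736), heading=200, 3 segment(s) drawn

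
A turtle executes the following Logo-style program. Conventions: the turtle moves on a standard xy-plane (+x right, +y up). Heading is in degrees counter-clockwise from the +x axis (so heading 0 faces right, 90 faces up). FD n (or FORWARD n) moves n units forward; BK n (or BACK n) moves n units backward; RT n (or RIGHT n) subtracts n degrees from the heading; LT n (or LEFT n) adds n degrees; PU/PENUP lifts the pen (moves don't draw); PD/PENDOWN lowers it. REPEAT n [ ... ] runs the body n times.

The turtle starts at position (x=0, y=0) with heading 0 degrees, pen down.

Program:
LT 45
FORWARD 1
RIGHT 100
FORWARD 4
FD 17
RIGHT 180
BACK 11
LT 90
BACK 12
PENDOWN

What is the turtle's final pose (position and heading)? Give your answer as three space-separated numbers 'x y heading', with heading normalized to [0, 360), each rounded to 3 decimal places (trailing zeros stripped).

Answer: 28.891 -18.623 215

Derivation:
Executing turtle program step by step:
Start: pos=(0,0), heading=0, pen down
LT 45: heading 0 -> 45
FD 1: (0,0) -> (0.707,0.707) [heading=45, draw]
RT 100: heading 45 -> 305
FD 4: (0.707,0.707) -> (3.001,-2.57) [heading=305, draw]
FD 17: (3.001,-2.57) -> (12.752,-16.495) [heading=305, draw]
RT 180: heading 305 -> 125
BK 11: (12.752,-16.495) -> (19.062,-25.506) [heading=125, draw]
LT 90: heading 125 -> 215
BK 12: (19.062,-25.506) -> (28.891,-18.623) [heading=215, draw]
PD: pen down
Final: pos=(28.891,-18.623), heading=215, 5 segment(s) drawn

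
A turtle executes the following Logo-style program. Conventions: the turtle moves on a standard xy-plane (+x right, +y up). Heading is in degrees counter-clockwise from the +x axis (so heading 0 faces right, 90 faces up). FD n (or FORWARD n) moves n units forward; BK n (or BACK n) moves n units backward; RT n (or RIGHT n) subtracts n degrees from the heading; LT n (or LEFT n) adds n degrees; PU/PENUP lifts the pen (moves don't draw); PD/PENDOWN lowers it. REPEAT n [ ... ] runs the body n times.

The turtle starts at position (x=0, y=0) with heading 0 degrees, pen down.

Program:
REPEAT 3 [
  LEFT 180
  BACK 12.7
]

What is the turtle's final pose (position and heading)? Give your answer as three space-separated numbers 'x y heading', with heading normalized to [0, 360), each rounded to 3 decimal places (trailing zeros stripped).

Executing turtle program step by step:
Start: pos=(0,0), heading=0, pen down
REPEAT 3 [
  -- iteration 1/3 --
  LT 180: heading 0 -> 180
  BK 12.7: (0,0) -> (12.7,0) [heading=180, draw]
  -- iteration 2/3 --
  LT 180: heading 180 -> 0
  BK 12.7: (12.7,0) -> (0,0) [heading=0, draw]
  -- iteration 3/3 --
  LT 180: heading 0 -> 180
  BK 12.7: (0,0) -> (12.7,0) [heading=180, draw]
]
Final: pos=(12.7,0), heading=180, 3 segment(s) drawn

Answer: 12.7 0 180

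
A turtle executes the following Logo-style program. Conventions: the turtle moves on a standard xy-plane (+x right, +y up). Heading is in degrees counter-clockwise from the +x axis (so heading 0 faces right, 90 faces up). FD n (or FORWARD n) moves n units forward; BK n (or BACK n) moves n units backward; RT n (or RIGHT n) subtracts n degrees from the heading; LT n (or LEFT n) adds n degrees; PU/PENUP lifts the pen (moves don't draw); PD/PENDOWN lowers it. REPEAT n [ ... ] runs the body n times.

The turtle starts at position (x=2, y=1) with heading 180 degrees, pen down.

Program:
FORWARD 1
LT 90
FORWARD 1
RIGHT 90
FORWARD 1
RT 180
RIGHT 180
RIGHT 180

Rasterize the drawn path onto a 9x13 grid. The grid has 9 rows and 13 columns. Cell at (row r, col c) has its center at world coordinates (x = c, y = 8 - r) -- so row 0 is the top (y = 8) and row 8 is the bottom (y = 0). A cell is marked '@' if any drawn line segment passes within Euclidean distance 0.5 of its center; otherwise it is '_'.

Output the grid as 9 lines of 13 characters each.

Answer: _____________
_____________
_____________
_____________
_____________
_____________
_____________
_@@__________
@@___________

Derivation:
Segment 0: (2,1) -> (1,1)
Segment 1: (1,1) -> (1,0)
Segment 2: (1,0) -> (-0,0)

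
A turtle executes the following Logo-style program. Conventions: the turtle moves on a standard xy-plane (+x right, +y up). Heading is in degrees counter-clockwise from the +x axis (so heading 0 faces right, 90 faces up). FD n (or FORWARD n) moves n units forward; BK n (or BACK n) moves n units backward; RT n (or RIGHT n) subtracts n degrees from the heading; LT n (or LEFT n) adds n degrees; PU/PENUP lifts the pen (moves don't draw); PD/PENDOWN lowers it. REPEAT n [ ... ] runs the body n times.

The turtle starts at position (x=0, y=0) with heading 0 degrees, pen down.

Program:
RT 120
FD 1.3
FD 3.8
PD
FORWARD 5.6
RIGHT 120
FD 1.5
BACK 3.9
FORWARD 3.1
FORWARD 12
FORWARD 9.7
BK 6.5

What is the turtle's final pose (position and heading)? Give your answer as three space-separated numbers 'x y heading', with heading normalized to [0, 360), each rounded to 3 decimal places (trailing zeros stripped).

Answer: -13.3 4.503 120

Derivation:
Executing turtle program step by step:
Start: pos=(0,0), heading=0, pen down
RT 120: heading 0 -> 240
FD 1.3: (0,0) -> (-0.65,-1.126) [heading=240, draw]
FD 3.8: (-0.65,-1.126) -> (-2.55,-4.417) [heading=240, draw]
PD: pen down
FD 5.6: (-2.55,-4.417) -> (-5.35,-9.266) [heading=240, draw]
RT 120: heading 240 -> 120
FD 1.5: (-5.35,-9.266) -> (-6.1,-7.967) [heading=120, draw]
BK 3.9: (-6.1,-7.967) -> (-4.15,-11.345) [heading=120, draw]
FD 3.1: (-4.15,-11.345) -> (-5.7,-8.66) [heading=120, draw]
FD 12: (-5.7,-8.66) -> (-11.7,1.732) [heading=120, draw]
FD 9.7: (-11.7,1.732) -> (-16.55,10.132) [heading=120, draw]
BK 6.5: (-16.55,10.132) -> (-13.3,4.503) [heading=120, draw]
Final: pos=(-13.3,4.503), heading=120, 9 segment(s) drawn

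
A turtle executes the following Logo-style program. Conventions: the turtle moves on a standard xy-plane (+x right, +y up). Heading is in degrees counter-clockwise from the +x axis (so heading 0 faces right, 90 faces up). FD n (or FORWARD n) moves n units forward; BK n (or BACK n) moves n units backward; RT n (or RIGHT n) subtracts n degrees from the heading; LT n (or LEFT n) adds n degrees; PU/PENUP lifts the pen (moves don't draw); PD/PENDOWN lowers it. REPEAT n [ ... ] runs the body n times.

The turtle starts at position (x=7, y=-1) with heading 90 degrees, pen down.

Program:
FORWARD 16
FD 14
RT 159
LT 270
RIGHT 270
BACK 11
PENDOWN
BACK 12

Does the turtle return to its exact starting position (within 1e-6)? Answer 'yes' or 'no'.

Answer: no

Derivation:
Executing turtle program step by step:
Start: pos=(7,-1), heading=90, pen down
FD 16: (7,-1) -> (7,15) [heading=90, draw]
FD 14: (7,15) -> (7,29) [heading=90, draw]
RT 159: heading 90 -> 291
LT 270: heading 291 -> 201
RT 270: heading 201 -> 291
BK 11: (7,29) -> (3.058,39.269) [heading=291, draw]
PD: pen down
BK 12: (3.058,39.269) -> (-1.242,50.472) [heading=291, draw]
Final: pos=(-1.242,50.472), heading=291, 4 segment(s) drawn

Start position: (7, -1)
Final position: (-1.242, 50.472)
Distance = 52.128; >= 1e-6 -> NOT closed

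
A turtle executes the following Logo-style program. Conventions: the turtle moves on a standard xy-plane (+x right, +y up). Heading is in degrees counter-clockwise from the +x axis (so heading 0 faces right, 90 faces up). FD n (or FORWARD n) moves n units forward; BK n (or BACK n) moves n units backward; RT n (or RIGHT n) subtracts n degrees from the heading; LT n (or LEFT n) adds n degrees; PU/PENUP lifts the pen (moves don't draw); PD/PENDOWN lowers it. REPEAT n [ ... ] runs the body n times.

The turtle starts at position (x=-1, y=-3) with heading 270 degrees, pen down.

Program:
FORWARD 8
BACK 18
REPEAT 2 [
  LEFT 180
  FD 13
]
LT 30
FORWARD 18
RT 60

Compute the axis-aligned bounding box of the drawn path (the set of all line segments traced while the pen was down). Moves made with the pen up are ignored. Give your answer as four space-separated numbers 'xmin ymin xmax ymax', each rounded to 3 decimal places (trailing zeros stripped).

Answer: -1 -11 8 20

Derivation:
Executing turtle program step by step:
Start: pos=(-1,-3), heading=270, pen down
FD 8: (-1,-3) -> (-1,-11) [heading=270, draw]
BK 18: (-1,-11) -> (-1,7) [heading=270, draw]
REPEAT 2 [
  -- iteration 1/2 --
  LT 180: heading 270 -> 90
  FD 13: (-1,7) -> (-1,20) [heading=90, draw]
  -- iteration 2/2 --
  LT 180: heading 90 -> 270
  FD 13: (-1,20) -> (-1,7) [heading=270, draw]
]
LT 30: heading 270 -> 300
FD 18: (-1,7) -> (8,-8.588) [heading=300, draw]
RT 60: heading 300 -> 240
Final: pos=(8,-8.588), heading=240, 5 segment(s) drawn

Segment endpoints: x in {-1, -1, -1, -1, -1, 8}, y in {-11, -8.588, -3, 7, 20}
xmin=-1, ymin=-11, xmax=8, ymax=20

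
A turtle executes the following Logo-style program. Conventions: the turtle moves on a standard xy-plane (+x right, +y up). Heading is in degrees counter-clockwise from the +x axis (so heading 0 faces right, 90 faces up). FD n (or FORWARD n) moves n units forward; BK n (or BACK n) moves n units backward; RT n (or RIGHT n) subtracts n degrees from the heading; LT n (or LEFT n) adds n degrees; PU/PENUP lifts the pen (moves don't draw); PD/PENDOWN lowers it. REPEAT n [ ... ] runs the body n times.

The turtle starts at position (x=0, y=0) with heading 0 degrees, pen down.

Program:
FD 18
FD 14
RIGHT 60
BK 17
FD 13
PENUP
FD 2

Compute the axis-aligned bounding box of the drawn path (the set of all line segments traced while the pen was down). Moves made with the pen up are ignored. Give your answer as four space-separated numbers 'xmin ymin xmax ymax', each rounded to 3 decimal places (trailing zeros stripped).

Answer: 0 0 32 14.722

Derivation:
Executing turtle program step by step:
Start: pos=(0,0), heading=0, pen down
FD 18: (0,0) -> (18,0) [heading=0, draw]
FD 14: (18,0) -> (32,0) [heading=0, draw]
RT 60: heading 0 -> 300
BK 17: (32,0) -> (23.5,14.722) [heading=300, draw]
FD 13: (23.5,14.722) -> (30,3.464) [heading=300, draw]
PU: pen up
FD 2: (30,3.464) -> (31,1.732) [heading=300, move]
Final: pos=(31,1.732), heading=300, 4 segment(s) drawn

Segment endpoints: x in {0, 18, 23.5, 30, 32}, y in {0, 3.464, 14.722}
xmin=0, ymin=0, xmax=32, ymax=14.722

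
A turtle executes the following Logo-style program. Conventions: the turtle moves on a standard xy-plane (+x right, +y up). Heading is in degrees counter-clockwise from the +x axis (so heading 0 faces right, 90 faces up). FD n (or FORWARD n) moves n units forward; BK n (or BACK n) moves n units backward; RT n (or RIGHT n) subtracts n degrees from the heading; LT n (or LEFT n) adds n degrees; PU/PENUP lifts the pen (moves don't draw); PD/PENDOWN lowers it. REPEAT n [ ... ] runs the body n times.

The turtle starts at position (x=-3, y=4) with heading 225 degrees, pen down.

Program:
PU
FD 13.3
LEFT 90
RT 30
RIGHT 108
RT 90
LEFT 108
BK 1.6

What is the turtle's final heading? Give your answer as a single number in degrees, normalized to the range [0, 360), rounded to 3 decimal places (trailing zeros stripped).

Answer: 195

Derivation:
Executing turtle program step by step:
Start: pos=(-3,4), heading=225, pen down
PU: pen up
FD 13.3: (-3,4) -> (-12.405,-5.405) [heading=225, move]
LT 90: heading 225 -> 315
RT 30: heading 315 -> 285
RT 108: heading 285 -> 177
RT 90: heading 177 -> 87
LT 108: heading 87 -> 195
BK 1.6: (-12.405,-5.405) -> (-10.859,-4.99) [heading=195, move]
Final: pos=(-10.859,-4.99), heading=195, 0 segment(s) drawn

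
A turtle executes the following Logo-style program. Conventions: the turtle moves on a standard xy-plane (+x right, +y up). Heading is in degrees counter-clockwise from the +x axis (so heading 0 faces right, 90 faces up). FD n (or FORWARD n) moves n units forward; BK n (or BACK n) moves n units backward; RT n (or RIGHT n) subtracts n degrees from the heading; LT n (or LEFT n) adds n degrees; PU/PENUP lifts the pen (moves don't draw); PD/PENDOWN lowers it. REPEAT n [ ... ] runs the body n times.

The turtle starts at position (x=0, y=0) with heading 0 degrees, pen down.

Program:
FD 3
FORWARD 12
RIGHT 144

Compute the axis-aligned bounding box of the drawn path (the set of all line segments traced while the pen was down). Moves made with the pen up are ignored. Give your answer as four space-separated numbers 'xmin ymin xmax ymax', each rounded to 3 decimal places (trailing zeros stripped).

Executing turtle program step by step:
Start: pos=(0,0), heading=0, pen down
FD 3: (0,0) -> (3,0) [heading=0, draw]
FD 12: (3,0) -> (15,0) [heading=0, draw]
RT 144: heading 0 -> 216
Final: pos=(15,0), heading=216, 2 segment(s) drawn

Segment endpoints: x in {0, 3, 15}, y in {0}
xmin=0, ymin=0, xmax=15, ymax=0

Answer: 0 0 15 0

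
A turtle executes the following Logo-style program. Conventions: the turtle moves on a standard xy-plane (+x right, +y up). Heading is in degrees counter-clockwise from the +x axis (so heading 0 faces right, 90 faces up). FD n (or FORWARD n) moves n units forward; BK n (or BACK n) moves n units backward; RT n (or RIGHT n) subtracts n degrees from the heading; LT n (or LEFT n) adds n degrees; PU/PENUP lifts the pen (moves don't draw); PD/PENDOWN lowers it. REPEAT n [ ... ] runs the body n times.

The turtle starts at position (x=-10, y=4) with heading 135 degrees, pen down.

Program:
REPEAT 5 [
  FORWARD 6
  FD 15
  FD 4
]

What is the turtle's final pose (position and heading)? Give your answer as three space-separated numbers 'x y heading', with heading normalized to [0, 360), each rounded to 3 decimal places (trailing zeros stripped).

Executing turtle program step by step:
Start: pos=(-10,4), heading=135, pen down
REPEAT 5 [
  -- iteration 1/5 --
  FD 6: (-10,4) -> (-14.243,8.243) [heading=135, draw]
  FD 15: (-14.243,8.243) -> (-24.849,18.849) [heading=135, draw]
  FD 4: (-24.849,18.849) -> (-27.678,21.678) [heading=135, draw]
  -- iteration 2/5 --
  FD 6: (-27.678,21.678) -> (-31.92,25.92) [heading=135, draw]
  FD 15: (-31.92,25.92) -> (-42.527,36.527) [heading=135, draw]
  FD 4: (-42.527,36.527) -> (-45.355,39.355) [heading=135, draw]
  -- iteration 3/5 --
  FD 6: (-45.355,39.355) -> (-49.598,43.598) [heading=135, draw]
  FD 15: (-49.598,43.598) -> (-60.205,54.205) [heading=135, draw]
  FD 4: (-60.205,54.205) -> (-63.033,57.033) [heading=135, draw]
  -- iteration 4/5 --
  FD 6: (-63.033,57.033) -> (-67.276,61.276) [heading=135, draw]
  FD 15: (-67.276,61.276) -> (-77.882,71.882) [heading=135, draw]
  FD 4: (-77.882,71.882) -> (-80.711,74.711) [heading=135, draw]
  -- iteration 5/5 --
  FD 6: (-80.711,74.711) -> (-84.953,78.953) [heading=135, draw]
  FD 15: (-84.953,78.953) -> (-95.56,89.56) [heading=135, draw]
  FD 4: (-95.56,89.56) -> (-98.388,92.388) [heading=135, draw]
]
Final: pos=(-98.388,92.388), heading=135, 15 segment(s) drawn

Answer: -98.388 92.388 135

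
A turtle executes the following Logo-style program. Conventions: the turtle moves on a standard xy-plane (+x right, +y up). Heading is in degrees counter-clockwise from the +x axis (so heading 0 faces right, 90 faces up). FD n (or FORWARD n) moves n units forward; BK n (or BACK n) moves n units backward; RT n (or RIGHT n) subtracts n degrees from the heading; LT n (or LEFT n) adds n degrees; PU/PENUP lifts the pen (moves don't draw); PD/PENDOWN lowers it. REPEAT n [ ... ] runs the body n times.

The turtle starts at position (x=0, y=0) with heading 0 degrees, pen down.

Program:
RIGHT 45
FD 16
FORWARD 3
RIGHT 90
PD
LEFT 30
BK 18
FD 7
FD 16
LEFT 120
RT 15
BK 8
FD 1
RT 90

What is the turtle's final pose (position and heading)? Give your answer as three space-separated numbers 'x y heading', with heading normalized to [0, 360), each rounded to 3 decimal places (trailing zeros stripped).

Answer: 5.141 -18.265 270

Derivation:
Executing turtle program step by step:
Start: pos=(0,0), heading=0, pen down
RT 45: heading 0 -> 315
FD 16: (0,0) -> (11.314,-11.314) [heading=315, draw]
FD 3: (11.314,-11.314) -> (13.435,-13.435) [heading=315, draw]
RT 90: heading 315 -> 225
PD: pen down
LT 30: heading 225 -> 255
BK 18: (13.435,-13.435) -> (18.094,3.952) [heading=255, draw]
FD 7: (18.094,3.952) -> (16.282,-2.81) [heading=255, draw]
FD 16: (16.282,-2.81) -> (12.141,-18.265) [heading=255, draw]
LT 120: heading 255 -> 15
RT 15: heading 15 -> 0
BK 8: (12.141,-18.265) -> (4.141,-18.265) [heading=0, draw]
FD 1: (4.141,-18.265) -> (5.141,-18.265) [heading=0, draw]
RT 90: heading 0 -> 270
Final: pos=(5.141,-18.265), heading=270, 7 segment(s) drawn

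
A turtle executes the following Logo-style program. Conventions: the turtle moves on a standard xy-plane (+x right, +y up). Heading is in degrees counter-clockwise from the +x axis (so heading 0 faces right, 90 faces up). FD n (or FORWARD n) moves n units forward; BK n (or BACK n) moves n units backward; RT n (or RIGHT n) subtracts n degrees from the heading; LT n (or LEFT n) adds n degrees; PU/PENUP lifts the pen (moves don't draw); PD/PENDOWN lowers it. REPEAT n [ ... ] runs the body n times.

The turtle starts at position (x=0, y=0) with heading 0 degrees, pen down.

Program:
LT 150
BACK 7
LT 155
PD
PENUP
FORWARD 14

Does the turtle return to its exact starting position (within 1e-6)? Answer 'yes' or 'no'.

Executing turtle program step by step:
Start: pos=(0,0), heading=0, pen down
LT 150: heading 0 -> 150
BK 7: (0,0) -> (6.062,-3.5) [heading=150, draw]
LT 155: heading 150 -> 305
PD: pen down
PU: pen up
FD 14: (6.062,-3.5) -> (14.092,-14.968) [heading=305, move]
Final: pos=(14.092,-14.968), heading=305, 1 segment(s) drawn

Start position: (0, 0)
Final position: (14.092, -14.968)
Distance = 20.558; >= 1e-6 -> NOT closed

Answer: no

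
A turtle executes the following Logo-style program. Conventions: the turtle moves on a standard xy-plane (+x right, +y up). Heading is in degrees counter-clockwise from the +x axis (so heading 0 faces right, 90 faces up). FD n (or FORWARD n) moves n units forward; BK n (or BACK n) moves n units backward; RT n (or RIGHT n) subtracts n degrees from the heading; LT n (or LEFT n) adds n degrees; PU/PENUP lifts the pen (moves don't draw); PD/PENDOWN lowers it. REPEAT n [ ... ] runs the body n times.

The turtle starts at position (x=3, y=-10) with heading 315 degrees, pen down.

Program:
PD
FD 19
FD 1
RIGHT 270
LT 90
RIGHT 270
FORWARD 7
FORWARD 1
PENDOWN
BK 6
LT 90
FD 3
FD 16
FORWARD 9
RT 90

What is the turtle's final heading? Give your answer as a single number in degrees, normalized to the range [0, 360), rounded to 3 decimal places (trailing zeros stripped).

Executing turtle program step by step:
Start: pos=(3,-10), heading=315, pen down
PD: pen down
FD 19: (3,-10) -> (16.435,-23.435) [heading=315, draw]
FD 1: (16.435,-23.435) -> (17.142,-24.142) [heading=315, draw]
RT 270: heading 315 -> 45
LT 90: heading 45 -> 135
RT 270: heading 135 -> 225
FD 7: (17.142,-24.142) -> (12.192,-29.092) [heading=225, draw]
FD 1: (12.192,-29.092) -> (11.485,-29.799) [heading=225, draw]
PD: pen down
BK 6: (11.485,-29.799) -> (15.728,-25.556) [heading=225, draw]
LT 90: heading 225 -> 315
FD 3: (15.728,-25.556) -> (17.849,-27.678) [heading=315, draw]
FD 16: (17.849,-27.678) -> (29.163,-38.991) [heading=315, draw]
FD 9: (29.163,-38.991) -> (35.527,-45.355) [heading=315, draw]
RT 90: heading 315 -> 225
Final: pos=(35.527,-45.355), heading=225, 8 segment(s) drawn

Answer: 225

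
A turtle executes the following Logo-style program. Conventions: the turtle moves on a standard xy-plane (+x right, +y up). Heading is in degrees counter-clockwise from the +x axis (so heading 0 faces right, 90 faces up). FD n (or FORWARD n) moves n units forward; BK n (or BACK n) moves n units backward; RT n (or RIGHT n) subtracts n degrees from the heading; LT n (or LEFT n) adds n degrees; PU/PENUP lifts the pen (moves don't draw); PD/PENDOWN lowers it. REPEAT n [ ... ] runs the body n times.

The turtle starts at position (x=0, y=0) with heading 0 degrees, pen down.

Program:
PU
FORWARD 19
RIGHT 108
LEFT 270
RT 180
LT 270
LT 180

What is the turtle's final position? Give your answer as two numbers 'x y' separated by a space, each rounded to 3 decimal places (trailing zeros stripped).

Answer: 19 0

Derivation:
Executing turtle program step by step:
Start: pos=(0,0), heading=0, pen down
PU: pen up
FD 19: (0,0) -> (19,0) [heading=0, move]
RT 108: heading 0 -> 252
LT 270: heading 252 -> 162
RT 180: heading 162 -> 342
LT 270: heading 342 -> 252
LT 180: heading 252 -> 72
Final: pos=(19,0), heading=72, 0 segment(s) drawn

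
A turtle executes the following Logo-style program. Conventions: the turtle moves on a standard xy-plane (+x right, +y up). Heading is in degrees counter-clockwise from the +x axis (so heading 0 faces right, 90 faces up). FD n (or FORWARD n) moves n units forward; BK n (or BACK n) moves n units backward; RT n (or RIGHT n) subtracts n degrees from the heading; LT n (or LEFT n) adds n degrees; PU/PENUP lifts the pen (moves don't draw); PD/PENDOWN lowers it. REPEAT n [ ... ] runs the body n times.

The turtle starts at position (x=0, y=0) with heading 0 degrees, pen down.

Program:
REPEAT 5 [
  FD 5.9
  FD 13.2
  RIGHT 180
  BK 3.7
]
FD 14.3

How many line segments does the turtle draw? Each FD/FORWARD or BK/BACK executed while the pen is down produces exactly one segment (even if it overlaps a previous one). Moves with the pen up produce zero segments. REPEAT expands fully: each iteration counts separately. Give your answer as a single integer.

Executing turtle program step by step:
Start: pos=(0,0), heading=0, pen down
REPEAT 5 [
  -- iteration 1/5 --
  FD 5.9: (0,0) -> (5.9,0) [heading=0, draw]
  FD 13.2: (5.9,0) -> (19.1,0) [heading=0, draw]
  RT 180: heading 0 -> 180
  BK 3.7: (19.1,0) -> (22.8,0) [heading=180, draw]
  -- iteration 2/5 --
  FD 5.9: (22.8,0) -> (16.9,0) [heading=180, draw]
  FD 13.2: (16.9,0) -> (3.7,0) [heading=180, draw]
  RT 180: heading 180 -> 0
  BK 3.7: (3.7,0) -> (0,0) [heading=0, draw]
  -- iteration 3/5 --
  FD 5.9: (0,0) -> (5.9,0) [heading=0, draw]
  FD 13.2: (5.9,0) -> (19.1,0) [heading=0, draw]
  RT 180: heading 0 -> 180
  BK 3.7: (19.1,0) -> (22.8,0) [heading=180, draw]
  -- iteration 4/5 --
  FD 5.9: (22.8,0) -> (16.9,0) [heading=180, draw]
  FD 13.2: (16.9,0) -> (3.7,0) [heading=180, draw]
  RT 180: heading 180 -> 0
  BK 3.7: (3.7,0) -> (0,0) [heading=0, draw]
  -- iteration 5/5 --
  FD 5.9: (0,0) -> (5.9,0) [heading=0, draw]
  FD 13.2: (5.9,0) -> (19.1,0) [heading=0, draw]
  RT 180: heading 0 -> 180
  BK 3.7: (19.1,0) -> (22.8,0) [heading=180, draw]
]
FD 14.3: (22.8,0) -> (8.5,0) [heading=180, draw]
Final: pos=(8.5,0), heading=180, 16 segment(s) drawn
Segments drawn: 16

Answer: 16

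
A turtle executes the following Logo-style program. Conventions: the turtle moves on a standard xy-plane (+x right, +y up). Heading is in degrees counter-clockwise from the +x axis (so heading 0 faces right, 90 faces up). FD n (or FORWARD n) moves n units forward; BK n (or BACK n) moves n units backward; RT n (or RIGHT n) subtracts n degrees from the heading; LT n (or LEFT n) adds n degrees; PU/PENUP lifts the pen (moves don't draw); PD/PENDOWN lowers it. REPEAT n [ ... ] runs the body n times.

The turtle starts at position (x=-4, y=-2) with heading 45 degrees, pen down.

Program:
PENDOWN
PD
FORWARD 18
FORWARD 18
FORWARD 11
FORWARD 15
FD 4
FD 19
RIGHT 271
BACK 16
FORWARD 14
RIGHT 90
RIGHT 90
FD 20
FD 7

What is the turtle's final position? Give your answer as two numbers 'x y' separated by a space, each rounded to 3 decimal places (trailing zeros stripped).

Executing turtle program step by step:
Start: pos=(-4,-2), heading=45, pen down
PD: pen down
PD: pen down
FD 18: (-4,-2) -> (8.728,10.728) [heading=45, draw]
FD 18: (8.728,10.728) -> (21.456,23.456) [heading=45, draw]
FD 11: (21.456,23.456) -> (29.234,31.234) [heading=45, draw]
FD 15: (29.234,31.234) -> (39.841,41.841) [heading=45, draw]
FD 4: (39.841,41.841) -> (42.669,44.669) [heading=45, draw]
FD 19: (42.669,44.669) -> (56.104,58.104) [heading=45, draw]
RT 271: heading 45 -> 134
BK 16: (56.104,58.104) -> (67.219,46.595) [heading=134, draw]
FD 14: (67.219,46.595) -> (57.493,56.665) [heading=134, draw]
RT 90: heading 134 -> 44
RT 90: heading 44 -> 314
FD 20: (57.493,56.665) -> (71.387,42.279) [heading=314, draw]
FD 7: (71.387,42.279) -> (76.249,37.243) [heading=314, draw]
Final: pos=(76.249,37.243), heading=314, 10 segment(s) drawn

Answer: 76.249 37.243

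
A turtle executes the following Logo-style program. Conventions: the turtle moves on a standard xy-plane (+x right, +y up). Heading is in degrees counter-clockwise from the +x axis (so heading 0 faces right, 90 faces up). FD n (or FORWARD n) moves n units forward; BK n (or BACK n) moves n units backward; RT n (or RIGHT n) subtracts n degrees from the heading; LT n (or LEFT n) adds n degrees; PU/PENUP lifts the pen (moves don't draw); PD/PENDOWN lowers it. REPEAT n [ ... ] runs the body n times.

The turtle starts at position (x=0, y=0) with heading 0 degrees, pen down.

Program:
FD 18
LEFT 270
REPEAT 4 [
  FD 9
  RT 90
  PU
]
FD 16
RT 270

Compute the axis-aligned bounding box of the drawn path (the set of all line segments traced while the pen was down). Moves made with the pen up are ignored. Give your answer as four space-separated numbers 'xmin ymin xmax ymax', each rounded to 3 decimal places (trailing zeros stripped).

Answer: 0 -9 18 0

Derivation:
Executing turtle program step by step:
Start: pos=(0,0), heading=0, pen down
FD 18: (0,0) -> (18,0) [heading=0, draw]
LT 270: heading 0 -> 270
REPEAT 4 [
  -- iteration 1/4 --
  FD 9: (18,0) -> (18,-9) [heading=270, draw]
  RT 90: heading 270 -> 180
  PU: pen up
  -- iteration 2/4 --
  FD 9: (18,-9) -> (9,-9) [heading=180, move]
  RT 90: heading 180 -> 90
  PU: pen up
  -- iteration 3/4 --
  FD 9: (9,-9) -> (9,0) [heading=90, move]
  RT 90: heading 90 -> 0
  PU: pen up
  -- iteration 4/4 --
  FD 9: (9,0) -> (18,0) [heading=0, move]
  RT 90: heading 0 -> 270
  PU: pen up
]
FD 16: (18,0) -> (18,-16) [heading=270, move]
RT 270: heading 270 -> 0
Final: pos=(18,-16), heading=0, 2 segment(s) drawn

Segment endpoints: x in {0, 18}, y in {-9, 0}
xmin=0, ymin=-9, xmax=18, ymax=0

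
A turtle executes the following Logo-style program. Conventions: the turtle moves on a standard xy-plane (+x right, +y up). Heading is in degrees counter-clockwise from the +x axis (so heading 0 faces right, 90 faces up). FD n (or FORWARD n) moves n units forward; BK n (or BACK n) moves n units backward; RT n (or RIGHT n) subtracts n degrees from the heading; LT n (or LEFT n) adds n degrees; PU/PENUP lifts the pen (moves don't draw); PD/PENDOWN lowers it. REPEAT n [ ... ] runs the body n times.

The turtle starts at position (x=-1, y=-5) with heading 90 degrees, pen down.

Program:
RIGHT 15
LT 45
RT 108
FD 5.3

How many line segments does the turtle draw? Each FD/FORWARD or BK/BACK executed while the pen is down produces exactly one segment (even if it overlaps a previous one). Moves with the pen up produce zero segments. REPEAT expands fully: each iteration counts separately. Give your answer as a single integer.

Answer: 1

Derivation:
Executing turtle program step by step:
Start: pos=(-1,-5), heading=90, pen down
RT 15: heading 90 -> 75
LT 45: heading 75 -> 120
RT 108: heading 120 -> 12
FD 5.3: (-1,-5) -> (4.184,-3.898) [heading=12, draw]
Final: pos=(4.184,-3.898), heading=12, 1 segment(s) drawn
Segments drawn: 1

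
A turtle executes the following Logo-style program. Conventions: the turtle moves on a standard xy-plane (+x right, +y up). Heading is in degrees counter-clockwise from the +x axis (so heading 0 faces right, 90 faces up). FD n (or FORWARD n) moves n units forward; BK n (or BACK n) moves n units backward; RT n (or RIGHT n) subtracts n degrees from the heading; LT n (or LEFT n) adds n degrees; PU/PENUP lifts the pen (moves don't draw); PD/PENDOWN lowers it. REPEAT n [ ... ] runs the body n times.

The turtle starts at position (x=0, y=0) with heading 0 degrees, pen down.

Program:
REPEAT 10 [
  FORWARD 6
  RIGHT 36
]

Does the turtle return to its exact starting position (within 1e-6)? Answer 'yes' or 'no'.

Executing turtle program step by step:
Start: pos=(0,0), heading=0, pen down
REPEAT 10 [
  -- iteration 1/10 --
  FD 6: (0,0) -> (6,0) [heading=0, draw]
  RT 36: heading 0 -> 324
  -- iteration 2/10 --
  FD 6: (6,0) -> (10.854,-3.527) [heading=324, draw]
  RT 36: heading 324 -> 288
  -- iteration 3/10 --
  FD 6: (10.854,-3.527) -> (12.708,-9.233) [heading=288, draw]
  RT 36: heading 288 -> 252
  -- iteration 4/10 --
  FD 6: (12.708,-9.233) -> (10.854,-14.939) [heading=252, draw]
  RT 36: heading 252 -> 216
  -- iteration 5/10 --
  FD 6: (10.854,-14.939) -> (6,-18.466) [heading=216, draw]
  RT 36: heading 216 -> 180
  -- iteration 6/10 --
  FD 6: (6,-18.466) -> (0,-18.466) [heading=180, draw]
  RT 36: heading 180 -> 144
  -- iteration 7/10 --
  FD 6: (0,-18.466) -> (-4.854,-14.939) [heading=144, draw]
  RT 36: heading 144 -> 108
  -- iteration 8/10 --
  FD 6: (-4.854,-14.939) -> (-6.708,-9.233) [heading=108, draw]
  RT 36: heading 108 -> 72
  -- iteration 9/10 --
  FD 6: (-6.708,-9.233) -> (-4.854,-3.527) [heading=72, draw]
  RT 36: heading 72 -> 36
  -- iteration 10/10 --
  FD 6: (-4.854,-3.527) -> (0,0) [heading=36, draw]
  RT 36: heading 36 -> 0
]
Final: pos=(0,0), heading=0, 10 segment(s) drawn

Start position: (0, 0)
Final position: (0, 0)
Distance = 0; < 1e-6 -> CLOSED

Answer: yes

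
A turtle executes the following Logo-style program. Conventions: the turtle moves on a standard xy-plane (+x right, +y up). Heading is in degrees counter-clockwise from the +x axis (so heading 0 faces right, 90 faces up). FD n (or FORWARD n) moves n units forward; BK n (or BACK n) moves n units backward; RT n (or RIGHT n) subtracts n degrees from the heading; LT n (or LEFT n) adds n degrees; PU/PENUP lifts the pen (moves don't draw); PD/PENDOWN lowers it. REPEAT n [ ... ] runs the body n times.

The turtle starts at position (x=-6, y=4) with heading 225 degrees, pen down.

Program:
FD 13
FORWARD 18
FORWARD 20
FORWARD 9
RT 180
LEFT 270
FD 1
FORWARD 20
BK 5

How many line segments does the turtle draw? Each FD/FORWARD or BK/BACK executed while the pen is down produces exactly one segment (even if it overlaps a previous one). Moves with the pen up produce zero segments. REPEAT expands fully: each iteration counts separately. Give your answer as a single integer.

Executing turtle program step by step:
Start: pos=(-6,4), heading=225, pen down
FD 13: (-6,4) -> (-15.192,-5.192) [heading=225, draw]
FD 18: (-15.192,-5.192) -> (-27.92,-17.92) [heading=225, draw]
FD 20: (-27.92,-17.92) -> (-42.062,-32.062) [heading=225, draw]
FD 9: (-42.062,-32.062) -> (-48.426,-38.426) [heading=225, draw]
RT 180: heading 225 -> 45
LT 270: heading 45 -> 315
FD 1: (-48.426,-38.426) -> (-47.719,-39.134) [heading=315, draw]
FD 20: (-47.719,-39.134) -> (-33.577,-53.276) [heading=315, draw]
BK 5: (-33.577,-53.276) -> (-37.113,-49.74) [heading=315, draw]
Final: pos=(-37.113,-49.74), heading=315, 7 segment(s) drawn
Segments drawn: 7

Answer: 7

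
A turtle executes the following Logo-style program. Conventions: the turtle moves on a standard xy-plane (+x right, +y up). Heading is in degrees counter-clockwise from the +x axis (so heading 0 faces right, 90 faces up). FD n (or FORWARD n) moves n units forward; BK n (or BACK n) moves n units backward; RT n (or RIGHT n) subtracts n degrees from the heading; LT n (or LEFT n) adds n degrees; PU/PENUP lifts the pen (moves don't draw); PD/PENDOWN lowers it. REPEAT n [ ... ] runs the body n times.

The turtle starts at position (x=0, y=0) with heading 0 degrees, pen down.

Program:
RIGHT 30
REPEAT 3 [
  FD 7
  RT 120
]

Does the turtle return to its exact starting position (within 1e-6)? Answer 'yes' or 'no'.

Answer: yes

Derivation:
Executing turtle program step by step:
Start: pos=(0,0), heading=0, pen down
RT 30: heading 0 -> 330
REPEAT 3 [
  -- iteration 1/3 --
  FD 7: (0,0) -> (6.062,-3.5) [heading=330, draw]
  RT 120: heading 330 -> 210
  -- iteration 2/3 --
  FD 7: (6.062,-3.5) -> (0,-7) [heading=210, draw]
  RT 120: heading 210 -> 90
  -- iteration 3/3 --
  FD 7: (0,-7) -> (0,0) [heading=90, draw]
  RT 120: heading 90 -> 330
]
Final: pos=(0,0), heading=330, 3 segment(s) drawn

Start position: (0, 0)
Final position: (0, 0)
Distance = 0; < 1e-6 -> CLOSED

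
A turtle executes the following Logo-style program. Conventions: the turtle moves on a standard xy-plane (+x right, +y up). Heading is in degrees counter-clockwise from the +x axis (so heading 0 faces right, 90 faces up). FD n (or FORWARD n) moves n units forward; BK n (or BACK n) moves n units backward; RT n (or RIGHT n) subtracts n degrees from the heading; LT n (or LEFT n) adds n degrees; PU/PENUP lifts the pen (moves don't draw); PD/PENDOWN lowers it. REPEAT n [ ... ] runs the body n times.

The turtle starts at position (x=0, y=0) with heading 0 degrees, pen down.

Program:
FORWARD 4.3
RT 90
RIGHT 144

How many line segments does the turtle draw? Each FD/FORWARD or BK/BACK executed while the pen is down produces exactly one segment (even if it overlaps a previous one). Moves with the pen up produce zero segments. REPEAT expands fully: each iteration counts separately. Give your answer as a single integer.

Answer: 1

Derivation:
Executing turtle program step by step:
Start: pos=(0,0), heading=0, pen down
FD 4.3: (0,0) -> (4.3,0) [heading=0, draw]
RT 90: heading 0 -> 270
RT 144: heading 270 -> 126
Final: pos=(4.3,0), heading=126, 1 segment(s) drawn
Segments drawn: 1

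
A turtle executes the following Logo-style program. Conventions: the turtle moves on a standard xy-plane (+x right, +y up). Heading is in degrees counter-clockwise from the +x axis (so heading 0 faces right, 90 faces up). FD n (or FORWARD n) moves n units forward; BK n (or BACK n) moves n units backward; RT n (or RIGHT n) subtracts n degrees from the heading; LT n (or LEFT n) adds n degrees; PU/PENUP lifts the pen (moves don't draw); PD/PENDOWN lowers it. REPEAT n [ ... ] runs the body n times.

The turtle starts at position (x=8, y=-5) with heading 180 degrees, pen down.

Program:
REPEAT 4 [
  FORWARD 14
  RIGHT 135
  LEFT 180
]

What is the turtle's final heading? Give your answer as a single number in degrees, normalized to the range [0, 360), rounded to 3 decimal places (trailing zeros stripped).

Answer: 0

Derivation:
Executing turtle program step by step:
Start: pos=(8,-5), heading=180, pen down
REPEAT 4 [
  -- iteration 1/4 --
  FD 14: (8,-5) -> (-6,-5) [heading=180, draw]
  RT 135: heading 180 -> 45
  LT 180: heading 45 -> 225
  -- iteration 2/4 --
  FD 14: (-6,-5) -> (-15.899,-14.899) [heading=225, draw]
  RT 135: heading 225 -> 90
  LT 180: heading 90 -> 270
  -- iteration 3/4 --
  FD 14: (-15.899,-14.899) -> (-15.899,-28.899) [heading=270, draw]
  RT 135: heading 270 -> 135
  LT 180: heading 135 -> 315
  -- iteration 4/4 --
  FD 14: (-15.899,-28.899) -> (-6,-38.799) [heading=315, draw]
  RT 135: heading 315 -> 180
  LT 180: heading 180 -> 0
]
Final: pos=(-6,-38.799), heading=0, 4 segment(s) drawn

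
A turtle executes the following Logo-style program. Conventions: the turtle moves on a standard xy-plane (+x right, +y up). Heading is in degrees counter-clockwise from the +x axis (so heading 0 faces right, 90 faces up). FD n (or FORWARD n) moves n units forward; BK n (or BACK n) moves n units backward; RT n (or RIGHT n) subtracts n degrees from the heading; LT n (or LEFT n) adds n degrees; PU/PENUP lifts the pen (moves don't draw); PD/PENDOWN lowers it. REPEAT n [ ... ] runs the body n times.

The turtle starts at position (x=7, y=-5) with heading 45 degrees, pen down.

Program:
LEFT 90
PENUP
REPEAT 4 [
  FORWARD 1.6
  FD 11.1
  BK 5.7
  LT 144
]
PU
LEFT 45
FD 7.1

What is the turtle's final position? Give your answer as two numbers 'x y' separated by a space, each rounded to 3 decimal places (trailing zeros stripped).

Answer: 5.83 0.268

Derivation:
Executing turtle program step by step:
Start: pos=(7,-5), heading=45, pen down
LT 90: heading 45 -> 135
PU: pen up
REPEAT 4 [
  -- iteration 1/4 --
  FD 1.6: (7,-5) -> (5.869,-3.869) [heading=135, move]
  FD 11.1: (5.869,-3.869) -> (-1.98,3.98) [heading=135, move]
  BK 5.7: (-1.98,3.98) -> (2.05,-0.05) [heading=135, move]
  LT 144: heading 135 -> 279
  -- iteration 2/4 --
  FD 1.6: (2.05,-0.05) -> (2.301,-1.631) [heading=279, move]
  FD 11.1: (2.301,-1.631) -> (4.037,-12.594) [heading=279, move]
  BK 5.7: (4.037,-12.594) -> (3.145,-6.964) [heading=279, move]
  LT 144: heading 279 -> 63
  -- iteration 3/4 --
  FD 1.6: (3.145,-6.964) -> (3.872,-5.538) [heading=63, move]
  FD 11.1: (3.872,-5.538) -> (8.911,4.352) [heading=63, move]
  BK 5.7: (8.911,4.352) -> (6.323,-0.727) [heading=63, move]
  LT 144: heading 63 -> 207
  -- iteration 4/4 --
  FD 1.6: (6.323,-0.727) -> (4.898,-1.453) [heading=207, move]
  FD 11.1: (4.898,-1.453) -> (-4.993,-6.493) [heading=207, move]
  BK 5.7: (-4.993,-6.493) -> (0.086,-3.905) [heading=207, move]
  LT 144: heading 207 -> 351
]
PU: pen up
LT 45: heading 351 -> 36
FD 7.1: (0.086,-3.905) -> (5.83,0.268) [heading=36, move]
Final: pos=(5.83,0.268), heading=36, 0 segment(s) drawn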